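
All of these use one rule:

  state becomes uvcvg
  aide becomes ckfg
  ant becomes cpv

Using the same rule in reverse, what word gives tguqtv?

resort

Each letter is shifted forward by 2 in the alphabet (a Caesar shift of +2).
Decoding tguqtv: t−2=r, g−2=e, u−2=s, q−2=o, t−2=r, v−2=t.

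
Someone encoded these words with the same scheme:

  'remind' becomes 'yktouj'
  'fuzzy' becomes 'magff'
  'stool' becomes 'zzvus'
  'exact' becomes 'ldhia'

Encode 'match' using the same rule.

tgaio

Shifts by position in remind: pos 0: r→y (+7), pos 1: e→k (+6), pos 2: m→t (+7), pos 3: i→o (+6) — repeating every 2. A repeating key of period 2 is used — shifts +7, +6 over and over.
On match: m+7=t, a+6=g, t+7=a, c+6=i, h+7=o.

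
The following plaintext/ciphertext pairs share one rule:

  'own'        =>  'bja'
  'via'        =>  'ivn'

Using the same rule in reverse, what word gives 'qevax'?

drink

Compare letters: o→b is +13, w→j is +13, n→a is +13 — a constant shift. This is a Caesar cipher with shift 13.
Reversing it on qevax: q−13=d, e−13=r, v−13=i, a−13=n, x−13=k.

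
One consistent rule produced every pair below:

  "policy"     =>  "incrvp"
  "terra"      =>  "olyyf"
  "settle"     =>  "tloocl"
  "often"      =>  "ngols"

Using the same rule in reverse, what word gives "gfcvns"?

falcon

p(15)→i(8) and o(14)→n(13) fit y≡21x+5 (mod 26); the inverse of 21 mod 26 is 5. Treating letters as 0–25, the rule is x ↦ 21x + 5 (mod 26).
Decoding gfcvns: g(6)→5·(6−5)≡5=f; f(5)→5·(5−5)≡0=a; c(2)→5·(2−5)≡11=l; v(21)→5·(21−5)≡2=c; n(13)→5·(13−5)≡14=o; s(18)→5·(18−5)≡13=n (all mod 26).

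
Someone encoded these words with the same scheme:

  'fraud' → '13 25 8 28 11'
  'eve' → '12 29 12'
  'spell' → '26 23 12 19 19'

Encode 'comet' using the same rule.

10 22 20 12 27

f is letter #6 and maps to 13: an offset of 7. Each letter is replaced by its alphabet position (a=1..z=26) + 7.
On comet: c=3→10, o=15→22, m=13→20, e=5→12, t=20→27.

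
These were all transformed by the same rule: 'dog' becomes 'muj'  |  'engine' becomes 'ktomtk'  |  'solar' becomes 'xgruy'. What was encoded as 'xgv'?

par

The output letters match the input read backwards, each shifted +6: dog reversed is god. Read the word backwards and shift each letter +6.
Reversing it on xgv: shift back: x−6=r, g−6=a, v−6=p → rap; then reverse → par.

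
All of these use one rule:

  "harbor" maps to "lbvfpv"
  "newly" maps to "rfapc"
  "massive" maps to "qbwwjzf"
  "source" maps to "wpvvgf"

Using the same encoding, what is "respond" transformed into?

vfwtprh

Vowels shift forward by 1 and consonants shift forward by 4.
On respond: r(cons)+4=v, e(vowel)+1=f, s(cons)+4=w, p(cons)+4=t, o(vowel)+1=p, n(cons)+4=r, d(cons)+4=h.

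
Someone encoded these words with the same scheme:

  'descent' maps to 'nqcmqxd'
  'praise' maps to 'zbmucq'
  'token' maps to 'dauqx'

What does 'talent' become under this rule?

The shift depends on letter class: consonant d→n is +10, but vowel e→q is +12. Vowels shift forward by 12 and consonants shift forward by 10.
Applying it to talent: t(cons)+10=d, a(vowel)+12=m, l(cons)+10=v, e(vowel)+12=q, n(cons)+10=x, t(cons)+10=d.

dmvqxd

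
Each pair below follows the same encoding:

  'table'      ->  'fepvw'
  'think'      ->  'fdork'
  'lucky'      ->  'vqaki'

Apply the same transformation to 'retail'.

jwfeov

t(19)→f(5) and a(0)→e(4) fit y≡11x+4 (mod 26); the inverse of 11 mod 26 is 19. This is an affine cipher: with a=0,…,z=25, each position x becomes (11x+4) mod 26.
On retail: r(17)→11·17+4≡9=j; e(4)→11·4+4≡22=w; t(19)→11·19+4≡5=f; a(0)→11·0+4≡4=e; i(8)→11·8+4≡14=o; l(11)→11·11+4≡21=v (all mod 26).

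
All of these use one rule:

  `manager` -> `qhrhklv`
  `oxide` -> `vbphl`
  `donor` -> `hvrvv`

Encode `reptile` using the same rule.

vltxppl

The shift depends on letter class: consonant m→q is +4, but vowel a→h is +7. Vowels shift forward by 7 and consonants shift forward by 4.
On reptile: r(cons)+4=v, e(vowel)+7=l, p(cons)+4=t, t(cons)+4=x, i(vowel)+7=p, l(cons)+4=p, e(vowel)+7=l.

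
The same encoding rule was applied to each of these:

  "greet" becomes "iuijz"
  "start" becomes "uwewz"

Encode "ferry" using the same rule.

In greet: g→i is +2, r→u is +3, e→i is +4, e→j is +5 — the shift increases by 1 each position. Letter i (0-indexed) is shifted by i+2, so successive shifts are 2, 3, 4, ….
For ferry: f+2=h, e+3=h, r+4=v, r+5=w, y+6=e.

hhvwe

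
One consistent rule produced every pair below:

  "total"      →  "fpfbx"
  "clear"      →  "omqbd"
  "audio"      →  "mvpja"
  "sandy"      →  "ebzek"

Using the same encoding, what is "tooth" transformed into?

fpaut

The shifts repeat in a cycle of length 2: positions 0,1,… shift by +12, +1, then the pattern repeats.
For tooth: t+12=f, o+1=p, o+12=a, t+1=u, h+12=t.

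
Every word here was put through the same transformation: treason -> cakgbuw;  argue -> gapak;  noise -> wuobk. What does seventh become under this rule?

bkekwcq

The shift depends on letter class: consonant t→c is +9, but vowel e→k is +6. Vowels shift forward by 6 and consonants shift forward by 9.
Applying it to seventh: s(cons)+9=b, e(vowel)+6=k, v(cons)+9=e, e(vowel)+6=k, n(cons)+9=w, t(cons)+9=c, h(cons)+9=q.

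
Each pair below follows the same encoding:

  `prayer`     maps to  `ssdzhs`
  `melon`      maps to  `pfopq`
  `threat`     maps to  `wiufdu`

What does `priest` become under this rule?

sslfvu

The shifts repeat in a cycle of length 2: positions 0,1,… shift by +3, +1, then the pattern repeats.
For priest: p+3=s, r+1=s, i+3=l, e+1=f, s+3=v, t+1=u.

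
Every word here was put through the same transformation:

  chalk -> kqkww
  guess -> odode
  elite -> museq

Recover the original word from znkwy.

Letter i (0-indexed) is shifted by i+8, so successive shifts are 8, 9, 10, ….
Reversing it on znkwy: z−8=r, n−9=e, k−10=a, w−11=l, y−12=m.

realm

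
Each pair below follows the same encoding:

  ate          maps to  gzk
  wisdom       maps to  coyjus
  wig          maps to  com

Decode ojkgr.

ideal

Compare letters: a→g is +6, t→z is +6, e→k is +6 — a constant shift. It's a constant shift of +6 (ROT6).
Decoding ojkgr: o−6=i, j−6=d, k−6=e, g−6=a, r−6=l.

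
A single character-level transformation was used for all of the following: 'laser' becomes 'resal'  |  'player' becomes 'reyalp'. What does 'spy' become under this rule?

yps

The output letters match the input read backwards: laser reversed is resal. The word is simply reversed.
For spy: reverse → yps.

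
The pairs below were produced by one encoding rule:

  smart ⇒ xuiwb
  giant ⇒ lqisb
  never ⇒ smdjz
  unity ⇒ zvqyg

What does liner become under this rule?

qqvjz

Shifts by position in smart: pos 0: s→x (+5), pos 1: m→u (+8), pos 2: a→i (+8), pos 3: r→w (+5), pos 4: t→b (+8) — repeating every 3. A repeating key of period 3 is used — shifts +5, +8, +8 over and over.
Applying it to liner: l+5=q, i+8=q, n+8=v, e+5=j, r+8=z.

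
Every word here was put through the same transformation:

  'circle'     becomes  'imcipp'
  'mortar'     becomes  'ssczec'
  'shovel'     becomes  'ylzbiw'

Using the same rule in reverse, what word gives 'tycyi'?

Shifts by position in circle: pos 0: c→i (+6), pos 1: i→m (+4), pos 2: r→c (+11), pos 3: c→i (+6), pos 4: l→p (+4), pos 5: e→p (+11) — repeating every 3. It's a Vigenère-style cipher with numeric key [6,4,11]: position i shifts by key[i mod 3].
Decoding tycyi: t−6=n, y−4=u, c−11=r, y−6=s, i−4=e.

nurse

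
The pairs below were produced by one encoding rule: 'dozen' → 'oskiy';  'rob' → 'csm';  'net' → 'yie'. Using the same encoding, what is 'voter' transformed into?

Two shifts are in play — +4 for a/e/i/o/u, +11 for every other letter.
On voter: v(cons)+11=g, o(vowel)+4=s, t(cons)+11=e, e(vowel)+4=i, r(cons)+11=c.

gseic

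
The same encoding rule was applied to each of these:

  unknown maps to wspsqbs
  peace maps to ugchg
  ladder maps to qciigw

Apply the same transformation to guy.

The shift depends on letter class: consonant n→s is +5, but vowel u→w is +2. The rule splits by letter class: vowels +2, consonants +5.
For guy: g(cons)+5=l, u(vowel)+2=w, y(cons)+5=d.

lwd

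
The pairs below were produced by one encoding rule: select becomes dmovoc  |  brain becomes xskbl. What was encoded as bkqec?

sugar

The output letters match the input read backwards, each shifted +10: select reversed is tceles. Read the word backwards and shift each letter +10.
Reversing it on bkqec: shift back: b−10=r, k−10=a, q−10=g, e−10=u, c−10=s → ragus; then reverse → sugar.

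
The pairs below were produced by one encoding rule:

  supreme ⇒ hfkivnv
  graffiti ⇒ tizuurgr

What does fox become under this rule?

Each pair mirrors across the alphabet (s↔h, u↔f, p↔k): positions sum to 25. Letters are reflected about the middle of the alphabet (position → 25−position): Atbash.
On fox: f↔u, o↔l, x↔c.

ulc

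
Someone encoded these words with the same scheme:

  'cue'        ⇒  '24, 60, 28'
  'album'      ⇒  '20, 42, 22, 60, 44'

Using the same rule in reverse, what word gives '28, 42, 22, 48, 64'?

c(#3)→24 and u(#21)→60: differences scale by 2, so n = 2·pos + 18. Each letter becomes 2×(its alphabet position, a=1..z=26) + 18.
Undoing it on 28, 42, 22, 48, 64: 28→(28−18)÷2=5=e, 42→(42−18)÷2=12=l, 22→(22−18)÷2=2=b, 48→(48−18)÷2=15=o, 64→(64−18)÷2=23=w.

elbow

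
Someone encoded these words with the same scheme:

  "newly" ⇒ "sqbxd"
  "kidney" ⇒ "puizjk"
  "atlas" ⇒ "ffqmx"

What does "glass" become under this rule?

lxfex

It's a Vigenère-style cipher with numeric key [5,12]: position i shifts by key[i mod 2].
Applying it to glass: g+5=l, l+12=x, a+5=f, s+12=e, s+5=x.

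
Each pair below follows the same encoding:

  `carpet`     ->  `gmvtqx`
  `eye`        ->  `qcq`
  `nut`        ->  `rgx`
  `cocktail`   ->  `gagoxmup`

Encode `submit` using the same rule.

The shift depends on letter class: consonant c→g is +4, but vowel a→m is +12. Vowels shift forward by 12 and consonants shift forward by 4.
On submit: s(cons)+4=w, u(vowel)+12=g, b(cons)+4=f, m(cons)+4=q, i(vowel)+12=u, t(cons)+4=x.

wgfqux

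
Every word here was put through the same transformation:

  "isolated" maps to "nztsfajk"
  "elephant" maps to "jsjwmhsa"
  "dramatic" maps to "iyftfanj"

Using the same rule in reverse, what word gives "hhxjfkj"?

Shifts by position in isolated: pos 0: i→n (+5), pos 1: s→z (+7), pos 2: o→t (+5), pos 3: l→s (+7) — repeating every 2. A repeating key of period 2 is used — shifts +5, +7 over and over.
Undoing it on hhxjfkj: h−5=c, h−7=a, x−5=s, j−7=c, f−5=a, k−7=d, j−5=e.

cascade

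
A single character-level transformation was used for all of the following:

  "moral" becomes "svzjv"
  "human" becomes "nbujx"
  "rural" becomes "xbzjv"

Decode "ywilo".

In moral: m→s is +6, o→v is +7, r→z is +8, a→j is +9 — the shift increases by 1 each position. The shift increases by 1 at each position, starting from +6: 6, 7, 8, ….
Decoding ywilo: y−6=s, w−7=p, i−8=a, l−9=c, o−10=e.

space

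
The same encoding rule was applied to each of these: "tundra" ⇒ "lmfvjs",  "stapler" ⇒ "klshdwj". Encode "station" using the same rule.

klslagf

Every letter moves 18 places later in the alphabet, wrapping around z→a.
On station: s+18=k, t+18=l, a+18=s, t+18=l, i+18=a, o+18=g, n+18=f.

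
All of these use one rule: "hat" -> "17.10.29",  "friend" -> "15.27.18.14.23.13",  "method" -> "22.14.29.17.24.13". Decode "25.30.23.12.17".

Each letter is replaced by its alphabet position (a=1..z=26) + 9.
Reversing it on 25.30.23.12.17: 25→(25−9)÷1=16=p, 30→(30−9)÷1=21=u, 23→(23−9)÷1=14=n, 12→(12−9)÷1=3=c, 17→(17−9)÷1=8=h.

punch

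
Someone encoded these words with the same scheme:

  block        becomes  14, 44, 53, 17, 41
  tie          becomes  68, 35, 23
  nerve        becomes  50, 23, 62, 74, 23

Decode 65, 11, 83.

say

b(#2)→14 and l(#12)→44: differences scale by 3, so n = 3·pos + 8. With a=1..z=26, the number is 3·pos + 8.
Undoing it on 65, 11, 83: 65→(65−8)÷3=19=s, 11→(11−8)÷3=1=a, 83→(83−8)÷3=25=y.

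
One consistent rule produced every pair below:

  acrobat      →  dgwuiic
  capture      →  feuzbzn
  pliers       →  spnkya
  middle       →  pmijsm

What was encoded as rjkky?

In acrobat: a→d is +3, c→g is +4, r→w is +5, o→u is +6 — the shift increases by 1 each position. Each letter shifts forward by (position + 3), i.e. 3, 4, 5, … — the shift grows by one for each successive letter.
Undoing it on rjkky: r−3=o, j−4=f, k−5=f, k−6=e, y−7=r.

offer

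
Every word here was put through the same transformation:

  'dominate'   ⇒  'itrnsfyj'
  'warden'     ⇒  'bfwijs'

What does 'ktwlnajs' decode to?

It's a constant shift of +5 (ROT5).
Undoing it on ktwlnajs: k−5=f, t−5=o, w−5=r, l−5=g, n−5=i, a−5=v, j−5=e, s−5=n.

forgiven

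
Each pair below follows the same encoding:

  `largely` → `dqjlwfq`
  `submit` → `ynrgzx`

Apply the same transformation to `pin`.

snu

Read the word backwards and shift each letter +5.
Applying it to pin: reverse → nip; then shift: n+5=s, i+5=n, p+5=u.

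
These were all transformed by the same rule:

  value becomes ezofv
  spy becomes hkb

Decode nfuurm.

Each pair mirrors across the alphabet (v↔e, a↔z, l↔o): positions sum to 25. Each letter is replaced by its mirror in the alphabet: a↔z, b↔y, c↔x, and so on (the Atbash cipher).
Decoding nfuurm: n↔m, f↔u, u↔f, u↔f, r↔i, m↔n.

muffin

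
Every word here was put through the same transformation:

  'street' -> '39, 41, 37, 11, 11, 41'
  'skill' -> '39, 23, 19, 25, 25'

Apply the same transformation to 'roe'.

37, 31, 11

s(#19)→39 and t(#20)→41: differences scale by 2, so n = 2·pos + 1. With a=1..z=26, the number is 2·pos + 1.
For roe: r=18→37, o=15→31, e=5→11.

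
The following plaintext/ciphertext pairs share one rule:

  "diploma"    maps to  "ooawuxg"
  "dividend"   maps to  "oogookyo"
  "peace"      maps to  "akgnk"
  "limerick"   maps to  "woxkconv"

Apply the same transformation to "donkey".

The rule splits by letter class: vowels +6, consonants +11.
On donkey: d(cons)+11=o, o(vowel)+6=u, n(cons)+11=y, k(cons)+11=v, e(vowel)+6=k, y(cons)+11=j.

ouyvkj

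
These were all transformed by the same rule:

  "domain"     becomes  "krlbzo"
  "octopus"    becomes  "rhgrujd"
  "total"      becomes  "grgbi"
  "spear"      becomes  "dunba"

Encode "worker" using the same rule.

prafna

Each letter's alphabet position (a=0..z=25) is mapped through 3·x+1 mod 26 — an affine cipher.
On worker: w(22)→3·22+1≡15=p; o(14)→3·14+1≡17=r; r(17)→3·17+1≡0=a; k(10)→3·10+1≡5=f; e(4)→3·4+1≡13=n; r(17)→3·17+1≡0=a (all mod 26).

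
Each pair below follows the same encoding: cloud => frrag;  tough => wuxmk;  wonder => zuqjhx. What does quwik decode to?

notch

A repeating key of period 2 is used — shifts +3, +6 over and over.
Undoing it on quwik: q−3=n, u−6=o, w−3=t, i−6=c, k−3=h.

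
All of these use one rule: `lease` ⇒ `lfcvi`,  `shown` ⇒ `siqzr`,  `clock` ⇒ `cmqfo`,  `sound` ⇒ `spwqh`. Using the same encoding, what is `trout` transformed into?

In lease: l→l is +0, e→f is +1, a→c is +2, s→v is +3 — the shift increases by 1 each position. Each letter shifts forward by its position index (0, 1, 2, …) — the shift grows by one for each successive letter.
On trout: t+0=t, r+1=s, o+2=q, u+3=x, t+4=x.

tsqxx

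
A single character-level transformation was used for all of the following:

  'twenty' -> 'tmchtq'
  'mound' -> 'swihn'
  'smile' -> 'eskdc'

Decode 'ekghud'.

t(19)→t(19) and w(22)→m(12) fit y≡15x+20 (mod 26); the inverse of 15 mod 26 is 7. This is an affine cipher: with a=0,…,z=25, each position x becomes (15x+20) mod 26.
Reversing it on ekghud: e(4)→7·(4−20)≡18=s; k(10)→7·(10−20)≡8=i; g(6)→7·(6−20)≡6=g; h(7)→7·(7−20)≡13=n; u(20)→7·(20−20)≡0=a; d(3)→7·(3−20)≡11=l (all mod 26).

signal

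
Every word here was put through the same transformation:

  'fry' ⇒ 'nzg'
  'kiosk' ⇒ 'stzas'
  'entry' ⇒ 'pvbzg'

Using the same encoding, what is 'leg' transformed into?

tpo

The shift depends on letter class: consonant f→n is +8, but vowel i→t is +11. Two shifts are in play — +11 for a/e/i/o/u, +8 for every other letter.
Applying it to leg: l(cons)+8=t, e(vowel)+11=p, g(cons)+8=o.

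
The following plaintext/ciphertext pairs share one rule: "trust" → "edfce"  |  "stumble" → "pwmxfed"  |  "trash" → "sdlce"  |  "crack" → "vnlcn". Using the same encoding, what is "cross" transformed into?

The output letters match the input read backwards, each shifted +11: trust reversed is tsurt. Two steps: reverse the string, then apply a Caesar shift of +11.
For cross: reverse → ssorc; then shift: s+11=d, s+11=d, o+11=z, r+11=c, c+11=n.

ddzcn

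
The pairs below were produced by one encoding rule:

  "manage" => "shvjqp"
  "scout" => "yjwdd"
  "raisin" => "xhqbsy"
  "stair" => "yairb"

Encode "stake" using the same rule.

In manage: m→s is +6, a→h is +7, n→v is +8, a→j is +9 — the shift increases by 1 each position. Each letter shifts forward by (position + 6), i.e. 6, 7, 8, … — the shift grows by one for each successive letter.
On stake: s+6=y, t+7=a, a+8=i, k+9=t, e+10=o.

yaito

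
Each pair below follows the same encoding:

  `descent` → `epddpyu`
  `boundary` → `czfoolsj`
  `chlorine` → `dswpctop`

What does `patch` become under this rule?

qleds

The shifts repeat in a cycle of length 3: positions 0,1,… shift by +1, +11, +11, then the pattern repeats.
For patch: p+1=q, a+11=l, t+11=e, c+1=d, h+11=s.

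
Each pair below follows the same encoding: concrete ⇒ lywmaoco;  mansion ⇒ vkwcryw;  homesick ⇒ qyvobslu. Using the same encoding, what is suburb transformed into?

Shifts by position in concrete: pos 0: c→l (+9), pos 1: o→y (+10), pos 2: n→w (+9), pos 3: c→m (+10) — repeating every 2. A repeating key of period 2 is used — shifts +9, +10 over and over.
Applying it to suburb: s+9=b, u+10=e, b+9=k, u+10=e, r+9=a, b+10=l.

bekeal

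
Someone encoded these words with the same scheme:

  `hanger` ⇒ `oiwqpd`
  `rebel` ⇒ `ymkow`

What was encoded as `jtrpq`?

In hanger: h→o is +7, a→i is +8, n→w is +9, g→q is +10 — the shift increases by 1 each position. Letter i (0-indexed) is shifted by i+7, so successive shifts are 7, 8, 9, ….
Undoing it on jtrpq: j−7=c, t−8=l, r−9=i, p−10=f, q−11=f.

cliff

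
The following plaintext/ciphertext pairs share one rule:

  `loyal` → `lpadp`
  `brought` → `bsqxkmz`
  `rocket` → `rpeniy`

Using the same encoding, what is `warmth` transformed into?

wbtpxm

In loyal: l→l is +0, o→p is +1, y→a is +2, a→d is +3 — the shift increases by 1 each position. Letter i (0-indexed) is shifted by i+0, so successive shifts are 0, 1, 2, ….
Applying it to warmth: w+0=w, a+1=b, r+2=t, m+3=p, t+4=x, h+5=m.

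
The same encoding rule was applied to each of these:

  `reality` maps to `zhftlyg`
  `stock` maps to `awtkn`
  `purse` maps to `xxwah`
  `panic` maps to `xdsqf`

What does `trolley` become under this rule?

buttojg

Shifts by position in reality: pos 0: r→z (+8), pos 1: e→h (+3), pos 2: a→f (+5), pos 3: l→t (+8), pos 4: i→l (+3), pos 5: t→y (+5) — repeating every 3. The shifts repeat in a cycle of length 3: positions 0,1,… shift by +8, +3, +5, then the pattern repeats.
For trolley: t+8=b, r+3=u, o+5=t, l+8=t, l+3=o, e+5=j, y+8=g.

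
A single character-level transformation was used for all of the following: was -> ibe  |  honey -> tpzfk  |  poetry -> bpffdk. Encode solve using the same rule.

Two shifts are in play — +1 for a/e/i/o/u, +12 for every other letter.
On solve: s(cons)+12=e, o(vowel)+1=p, l(cons)+12=x, v(cons)+12=h, e(vowel)+1=f.

epxhf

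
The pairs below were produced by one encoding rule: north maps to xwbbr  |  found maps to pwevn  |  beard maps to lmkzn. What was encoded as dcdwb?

tutor

Shifts by position in north: pos 0: n→x (+10), pos 1: o→w (+8), pos 2: r→b (+10), pos 3: t→b (+8) — repeating every 2. A repeating key of period 2 is used — shifts +10, +8 over and over.
Reversing it on dcdwb: d−10=t, c−8=u, d−10=t, w−8=o, b−10=r.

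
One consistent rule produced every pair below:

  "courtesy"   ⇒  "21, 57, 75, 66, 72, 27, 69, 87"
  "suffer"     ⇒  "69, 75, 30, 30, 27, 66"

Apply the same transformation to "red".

66, 27, 24

c(#3)→21 and o(#15)→57: differences scale by 3, so n = 3·pos + 12. Each letter becomes 3×(its alphabet position, a=1..z=26) + 12.
On red: r=18→66, e=5→27, d=4→24.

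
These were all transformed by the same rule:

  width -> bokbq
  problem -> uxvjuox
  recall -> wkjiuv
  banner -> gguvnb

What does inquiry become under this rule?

ntxcrbj

Letter i (0-indexed) is shifted by i+5, so successive shifts are 5, 6, 7, ….
On inquiry: i+5=n, n+6=t, q+7=x, u+8=c, i+9=r, r+10=b, y+11=j.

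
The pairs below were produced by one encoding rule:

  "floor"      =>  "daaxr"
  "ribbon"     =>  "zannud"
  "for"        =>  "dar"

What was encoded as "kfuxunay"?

mobility

The output letters match the input read backwards, each shifted +12: floor reversed is roolf. The word is reversed, then every letter is shifted forward by 12.
Reversing it on kfuxunay: shift back: k−12=y, f−12=t, u−12=i, x−12=l, u−12=i, n−12=b, a−12=o, y−12=m → ytilibom; then reverse → mobility.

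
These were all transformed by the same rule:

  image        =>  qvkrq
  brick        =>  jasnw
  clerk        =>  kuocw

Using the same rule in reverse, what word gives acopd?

steer

In image: i→q is +8, m→v is +9, a→k is +10, g→r is +11 — the shift increases by 1 each position. Letter i (0-indexed) is shifted by i+8, so successive shifts are 8, 9, 10, ….
Undoing it on acopd: a−8=s, c−9=t, o−10=e, p−11=e, d−12=r.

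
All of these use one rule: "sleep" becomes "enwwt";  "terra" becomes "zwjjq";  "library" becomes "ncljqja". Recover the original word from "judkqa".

runway

s(18)→e(4) and l(11)→n(13) fit y≡21x+16 (mod 26); the inverse of 21 mod 26 is 5. This is an affine cipher: with a=0,…,z=25, each position x becomes (21x+16) mod 26.
Undoing it on judkqa: j(9)→5·(9−16)≡17=r; u(20)→5·(20−16)≡20=u; d(3)→5·(3−16)≡13=n; k(10)→5·(10−16)≡22=w; q(16)→5·(16−16)≡0=a; a(0)→5·(0−16)≡24=y (all mod 26).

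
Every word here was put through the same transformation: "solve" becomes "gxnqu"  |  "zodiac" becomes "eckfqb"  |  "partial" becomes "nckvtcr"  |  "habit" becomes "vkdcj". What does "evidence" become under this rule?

Read the word backwards and shift each letter +2.
Applying it to evidence: reverse → ecnedive; then shift: e+2=g, c+2=e, n+2=p, e+2=g, d+2=f, i+2=k, v+2=x, e+2=g.

gepgfkxg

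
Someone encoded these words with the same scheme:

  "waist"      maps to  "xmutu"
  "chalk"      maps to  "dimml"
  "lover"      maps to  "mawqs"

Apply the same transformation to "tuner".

Two shifts are in play — +12 for a/e/i/o/u, +1 for every other letter.
On tuner: t(cons)+1=u, u(vowel)+12=g, n(cons)+1=o, e(vowel)+12=q, r(cons)+1=s.

ugoqs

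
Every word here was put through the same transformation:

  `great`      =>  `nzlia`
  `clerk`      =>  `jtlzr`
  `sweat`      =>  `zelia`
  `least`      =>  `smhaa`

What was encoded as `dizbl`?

Shifts by position in great: pos 0: g→n (+7), pos 1: r→z (+8), pos 2: e→l (+7), pos 3: a→i (+8) — repeating every 2. The shifts repeat in a cycle of length 2: positions 0,1,… shift by +7, +8, then the pattern repeats.
Decoding dizbl: d−7=w, i−8=a, z−7=s, b−8=t, l−7=e.

waste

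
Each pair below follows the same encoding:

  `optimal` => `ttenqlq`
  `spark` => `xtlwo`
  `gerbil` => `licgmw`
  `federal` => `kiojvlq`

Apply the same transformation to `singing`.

xmylmyl

Shifts by position in optimal: pos 0: o→t (+5), pos 1: p→t (+4), pos 2: t→e (+11), pos 3: i→n (+5), pos 4: m→q (+4), pos 5: a→l (+11) — repeating every 3. A repeating key of period 3 is used — shifts +5, +4, +11 over and over.
On singing: s+5=x, i+4=m, n+11=y, g+5=l, i+4=m, n+11=y, g+5=l.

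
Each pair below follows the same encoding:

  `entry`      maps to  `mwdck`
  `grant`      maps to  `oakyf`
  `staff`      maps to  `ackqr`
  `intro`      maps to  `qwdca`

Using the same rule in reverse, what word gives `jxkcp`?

In entry: e→m is +8, n→w is +9, t→d is +10, r→c is +11 — the shift increases by 1 each position. The shift increases by 1 at each position, starting from +8: 8, 9, 10, ….
Decoding jxkcp: j−8=b, x−9=o, k−10=a, c−11=r, p−12=d.

board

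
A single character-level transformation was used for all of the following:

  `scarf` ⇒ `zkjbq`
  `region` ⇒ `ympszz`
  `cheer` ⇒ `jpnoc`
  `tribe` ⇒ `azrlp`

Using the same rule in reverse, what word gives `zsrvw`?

In scarf: s→z is +7, c→k is +8, a→j is +9, r→b is +10 — the shift increases by 1 each position. Letter i (0-indexed) is shifted by i+7, so successive shifts are 7, 8, 9, ….
Decoding zsrvw: z−7=s, s−8=k, r−9=i, v−10=l, w−11=l.

skill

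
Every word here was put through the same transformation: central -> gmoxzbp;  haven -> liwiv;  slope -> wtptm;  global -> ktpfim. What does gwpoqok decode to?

cooking

Shifts by position in central: pos 0: c→g (+4), pos 1: e→m (+8), pos 2: n→o (+1), pos 3: t→x (+4), pos 4: r→z (+8), pos 5: a→b (+1) — repeating every 3. The shifts repeat in a cycle of length 3: positions 0,1,… shift by +4, +8, +1, then the pattern repeats.
Undoing it on gwpoqok: g−4=c, w−8=o, p−1=o, o−4=k, q−8=i, o−1=n, k−4=g.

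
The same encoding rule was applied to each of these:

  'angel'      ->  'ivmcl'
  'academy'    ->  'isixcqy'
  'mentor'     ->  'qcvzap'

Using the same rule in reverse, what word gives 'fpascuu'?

process

This is an affine cipher: with a=0,…,z=25, each position x becomes (5x+8) mod 26.
Undoing it on fpascuu: f(5)→21·(5−8)≡15=p; p(15)→21·(15−8)≡17=r; a(0)→21·(0−8)≡14=o; s(18)→21·(18−8)≡2=c; c(2)→21·(2−8)≡4=e; u(20)→21·(20−8)≡18=s; u(20)→21·(20−8)≡18=s (all mod 26).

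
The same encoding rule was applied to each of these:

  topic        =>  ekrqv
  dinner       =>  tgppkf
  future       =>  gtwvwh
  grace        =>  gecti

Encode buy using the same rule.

The output letters match the input read backwards, each shifted +2: topic reversed is cipot. Read the word backwards and shift each letter +2.
On buy: reverse → yub; then shift: y+2=a, u+2=w, b+2=d.

awd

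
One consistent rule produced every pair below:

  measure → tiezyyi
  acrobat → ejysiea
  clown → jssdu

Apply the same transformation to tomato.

The shift depends on letter class: consonant m→t is +7, but vowel e→i is +4. Vowels shift forward by 4 and consonants shift forward by 7.
Applying it to tomato: t(cons)+7=a, o(vowel)+4=s, m(cons)+7=t, a(vowel)+4=e, t(cons)+7=a, o(vowel)+4=s.

asteas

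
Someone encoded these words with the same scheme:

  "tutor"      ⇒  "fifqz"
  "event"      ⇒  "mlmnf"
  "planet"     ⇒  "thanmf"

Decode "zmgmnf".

recent

t(19)→f(5) and u(20)→i(8) fit y≡3x+0 (mod 26); the inverse of 3 mod 26 is 9. Treating letters as 0–25, the rule is x ↦ 3x + 0 (mod 26).
Reversing it on zmgmnf: z(25)→9·(25−0)≡17=r; m(12)→9·(12−0)≡4=e; g(6)→9·(6−0)≡2=c; m(12)→9·(12−0)≡4=e; n(13)→9·(13−0)≡13=n; f(5)→9·(5−0)≡19=t (all mod 26).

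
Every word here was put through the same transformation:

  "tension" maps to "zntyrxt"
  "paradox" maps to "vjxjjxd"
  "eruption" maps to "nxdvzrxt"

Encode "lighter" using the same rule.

rrmnznx

The shift depends on letter class: consonant t→z is +6, but vowel e→n is +9. Vowels shift forward by 9 and consonants shift forward by 6.
For lighter: l(cons)+6=r, i(vowel)+9=r, g(cons)+6=m, h(cons)+6=n, t(cons)+6=z, e(vowel)+9=n, r(cons)+6=x.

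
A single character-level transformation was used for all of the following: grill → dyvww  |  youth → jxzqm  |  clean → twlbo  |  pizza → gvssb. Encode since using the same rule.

hvotl

This is an affine cipher: with a=0,…,z=25, each position x becomes (9x+1) mod 26.
On since: s(18)→9·18+1≡7=h; i(8)→9·8+1≡21=v; n(13)→9·13+1≡14=o; c(2)→9·2+1≡19=t; e(4)→9·4+1≡11=l (all mod 26).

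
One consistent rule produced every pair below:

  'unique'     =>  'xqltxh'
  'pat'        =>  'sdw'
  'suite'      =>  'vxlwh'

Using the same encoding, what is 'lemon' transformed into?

ohprq

Compare letters: u→x is +3, n→q is +3, i→l is +3 — a constant shift. Every letter moves 3 places later in the alphabet, wrapping around z→a.
On lemon: l+3=o, e+3=h, m+3=p, o+3=r, n+3=q.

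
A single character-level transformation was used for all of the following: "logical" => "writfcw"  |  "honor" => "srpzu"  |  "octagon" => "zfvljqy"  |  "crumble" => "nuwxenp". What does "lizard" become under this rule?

Shifts by position in logical: pos 0: l→w (+11), pos 1: o→r (+3), pos 2: g→i (+2), pos 3: i→t (+11), pos 4: c→f (+3), pos 5: a→c (+2) — repeating every 3. A repeating key of period 3 is used — shifts +11, +3, +2 over and over.
For lizard: l+11=w, i+3=l, z+2=b, a+11=l, r+3=u, d+2=f.

wlbluf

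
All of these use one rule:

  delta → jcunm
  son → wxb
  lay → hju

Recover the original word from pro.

fig

The output letters match the input read backwards, each shifted +9: delta reversed is atled. Read the word backwards and shift each letter +9.
Undoing it on pro: shift back: p−9=g, r−9=i, o−9=f → gif; then reverse → fig.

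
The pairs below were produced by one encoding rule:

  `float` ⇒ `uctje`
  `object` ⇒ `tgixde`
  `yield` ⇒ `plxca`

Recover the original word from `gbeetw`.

button

f(5)→u(20) and l(11)→c(2) fit y≡23x+9 (mod 26); the inverse of 23 mod 26 is 17. This is an affine cipher: with a=0,…,z=25, each position x becomes (23x+9) mod 26.
Undoing it on gbeetw: g(6)→17·(6−9)≡1=b; b(1)→17·(1−9)≡20=u; e(4)→17·(4−9)≡19=t; e(4)→17·(4−9)≡19=t; t(19)→17·(19−9)≡14=o; w(22)→17·(22−9)≡13=n (all mod 26).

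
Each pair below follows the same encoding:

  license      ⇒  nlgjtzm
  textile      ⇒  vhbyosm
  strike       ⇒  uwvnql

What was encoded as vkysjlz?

thunder

In license: l→n is +2, i→l is +3, c→g is +4, e→j is +5 — the shift increases by 1 each position. The shift increases by 1 at each position, starting from +2: 2, 3, 4, ….
Reversing it on vkysjlz: v−2=t, k−3=h, y−4=u, s−5=n, j−6=d, l−7=e, z−8=r.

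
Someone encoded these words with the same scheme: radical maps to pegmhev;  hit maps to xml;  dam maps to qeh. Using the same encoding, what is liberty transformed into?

The word is reversed, then every letter is shifted forward by 4.
On liberty: reverse → ytrebil; then shift: y+4=c, t+4=x, r+4=v, e+4=i, b+4=f, i+4=m, l+4=p.

cxvifmp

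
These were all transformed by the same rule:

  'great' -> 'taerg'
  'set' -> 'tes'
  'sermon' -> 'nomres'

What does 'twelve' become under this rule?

evlewt

The output letters match the input read backwards: great reversed is taerg. The word is simply reversed.
For twelve: reverse → evlewt.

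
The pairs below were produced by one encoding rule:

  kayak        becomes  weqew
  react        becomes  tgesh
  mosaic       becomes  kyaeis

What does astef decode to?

scrap

k(10)→w(22) and a(0)→e(4) fit y≡7x+4 (mod 26); the inverse of 7 mod 26 is 15. Each letter's alphabet position (a=0..z=25) is mapped through 7·x+4 mod 26 — an affine cipher.
Reversing it on astef: a(0)→15·(0−4)≡18=s; s(18)→15·(18−4)≡2=c; t(19)→15·(19−4)≡17=r; e(4)→15·(4−4)≡0=a; f(5)→15·(5−4)≡15=p (all mod 26).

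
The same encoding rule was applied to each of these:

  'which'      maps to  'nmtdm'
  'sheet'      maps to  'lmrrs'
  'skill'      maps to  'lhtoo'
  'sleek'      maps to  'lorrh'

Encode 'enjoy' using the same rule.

rcajb

w(22)→n(13) and h(7)→m(12) fit y≡7x+15 (mod 26); the inverse of 7 mod 26 is 15. Each letter's alphabet position (a=0..z=25) is mapped through 7·x+15 mod 26 — an affine cipher.
Applying it to enjoy: e(4)→7·4+15≡17=r; n(13)→7·13+15≡2=c; j(9)→7·9+15≡0=a; o(14)→7·14+15≡9=j; y(24)→7·24+15≡1=b (all mod 26).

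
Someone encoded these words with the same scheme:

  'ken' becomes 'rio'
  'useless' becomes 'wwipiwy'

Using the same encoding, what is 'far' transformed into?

vej

The output letters match the input read backwards, each shifted +4: ken reversed is nek. Read the word backwards and shift each letter +4.
Applying it to far: reverse → raf; then shift: r+4=v, a+4=e, f+4=j.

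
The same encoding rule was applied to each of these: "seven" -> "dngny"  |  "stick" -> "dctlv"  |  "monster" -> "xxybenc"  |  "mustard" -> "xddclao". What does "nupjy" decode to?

clean

Shifts by position in seven: pos 0: s→d (+11), pos 1: e→n (+9), pos 2: v→g (+11), pos 3: e→n (+9) — repeating every 2. It's a Vigenère-style cipher with numeric key [11,9]: position i shifts by key[i mod 2].
Undoing it on nupjy: n−11=c, u−9=l, p−11=e, j−9=a, y−11=n.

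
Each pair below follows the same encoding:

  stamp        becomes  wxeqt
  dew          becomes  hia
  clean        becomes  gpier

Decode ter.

Each letter is shifted forward by 4 in the alphabet (a Caesar shift of +4).
Undoing it on ter: t−4=p, e−4=a, r−4=n.

pan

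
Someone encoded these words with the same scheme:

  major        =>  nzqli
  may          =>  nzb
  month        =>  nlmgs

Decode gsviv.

there

Each pair mirrors across the alphabet (m↔n, a↔z, j↔q): positions sum to 25. This is the alphabet-reversal cipher (Atbash): a becomes z, b becomes y, etc.
Decoding gsviv: g↔t, s↔h, v↔e, i↔r, v↔e.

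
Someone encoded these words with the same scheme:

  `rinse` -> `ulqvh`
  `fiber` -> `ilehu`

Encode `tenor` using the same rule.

Compare letters: r→u is +3, i→l is +3, n→q is +3 — a constant shift. Every letter moves 3 places later in the alphabet, wrapping around z→a.
Applying it to tenor: t+3=w, e+3=h, n+3=q, o+3=r, r+3=u.

whqru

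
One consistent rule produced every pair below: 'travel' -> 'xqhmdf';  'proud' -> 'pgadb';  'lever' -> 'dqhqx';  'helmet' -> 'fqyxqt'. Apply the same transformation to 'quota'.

mfagc

Read the word backwards and shift each letter +12.
Applying it to quota: reverse → atouq; then shift: a+12=m, t+12=f, o+12=a, u+12=g, q+12=c.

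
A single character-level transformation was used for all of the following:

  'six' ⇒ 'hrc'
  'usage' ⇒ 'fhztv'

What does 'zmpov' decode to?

ankle

Letters are reflected about the middle of the alphabet (position → 25−position): Atbash.
Decoding zmpov: z↔a, m↔n, p↔k, o↔l, v↔e.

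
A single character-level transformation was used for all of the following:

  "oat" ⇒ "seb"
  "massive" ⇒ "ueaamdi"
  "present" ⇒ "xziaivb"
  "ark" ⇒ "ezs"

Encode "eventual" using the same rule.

The shift depends on letter class: consonant t→b is +8, but vowel o→s is +4. Two shifts are in play — +4 for a/e/i/o/u, +8 for every other letter.
On eventual: e(vowel)+4=i, v(cons)+8=d, e(vowel)+4=i, n(cons)+8=v, t(cons)+8=b, u(vowel)+4=y, a(vowel)+4=e, l(cons)+8=t.

idivbyet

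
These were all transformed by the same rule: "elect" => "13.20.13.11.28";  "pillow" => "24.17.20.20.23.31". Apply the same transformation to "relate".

e is letter #5 and maps to 13: an offset of 8. The number is (letter's place in the alphabet, a=1) + 8.
For relate: r=18→26, e=5→13, l=12→20, a=1→9, t=20→28, e=5→13.

26.13.20.9.28.13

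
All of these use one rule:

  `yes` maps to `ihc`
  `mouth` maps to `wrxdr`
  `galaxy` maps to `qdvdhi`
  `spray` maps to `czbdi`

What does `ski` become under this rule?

cul

The shift depends on letter class: consonant y→i is +10, but vowel e→h is +3. The rule splits by letter class: vowels +3, consonants +10.
On ski: s(cons)+10=c, k(cons)+10=u, i(vowel)+3=l.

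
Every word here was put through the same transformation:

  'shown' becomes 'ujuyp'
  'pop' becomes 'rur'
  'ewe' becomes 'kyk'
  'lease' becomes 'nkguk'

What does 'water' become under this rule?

ygvkt

The shift depends on letter class: consonant s→u is +2, but vowel o→u is +6. The rule splits by letter class: vowels +6, consonants +2.
For water: w(cons)+2=y, a(vowel)+6=g, t(cons)+2=v, e(vowel)+6=k, r(cons)+2=t.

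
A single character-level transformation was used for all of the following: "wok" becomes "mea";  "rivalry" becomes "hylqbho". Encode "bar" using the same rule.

rqh

Compare letters: w→m is +16, o→e is +16, k→a is +16 — a constant shift. Each letter is shifted forward by 16 in the alphabet (a Caesar shift of +16).
Applying it to bar: b+16=r, a+16=q, r+16=h.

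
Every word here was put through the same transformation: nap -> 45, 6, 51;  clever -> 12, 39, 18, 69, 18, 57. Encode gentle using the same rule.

24, 18, 45, 63, 39, 18

n(#14)→45 and a(#1)→6: differences scale by 3, so n = 3·pos + 3. Each letter becomes 3×(its alphabet position, a=1..z=26) + 3.
For gentle: g=7→24, e=5→18, n=14→45, t=20→63, l=12→39, e=5→18.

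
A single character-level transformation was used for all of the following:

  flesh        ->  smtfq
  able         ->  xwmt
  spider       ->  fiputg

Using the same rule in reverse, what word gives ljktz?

f(5)→s(18) and l(11)→m(12) fit y≡25x+23 (mod 26); the inverse of 25 mod 26 is 25. Each letter's alphabet position (a=0..z=25) is mapped through 25·x+23 mod 26 — an affine cipher.
Reversing it on ljktz: l(11)→25·(11−23)≡12=m; j(9)→25·(9−23)≡14=o; k(10)→25·(10−23)≡13=n; t(19)→25·(19−23)≡4=e; z(25)→25·(25−23)≡24=y (all mod 26).

money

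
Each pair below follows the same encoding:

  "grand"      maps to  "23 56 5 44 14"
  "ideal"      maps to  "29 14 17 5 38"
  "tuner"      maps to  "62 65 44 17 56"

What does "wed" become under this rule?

The formula is n = 3×(alphabet index, a=1) + 2.
On wed: w=23→71, e=5→17, d=4→14.

71 17 14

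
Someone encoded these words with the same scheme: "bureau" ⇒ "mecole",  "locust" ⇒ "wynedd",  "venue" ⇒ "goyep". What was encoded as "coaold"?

Shifts by position in bureau: pos 0: b→m (+11), pos 1: u→e (+10), pos 2: r→c (+11), pos 3: e→o (+10) — repeating every 2. A repeating key of period 2 is used — shifts +11, +10 over and over.
Decoding coaold: c−11=r, o−10=e, a−11=p, o−10=e, l−11=a, d−10=t.

repeat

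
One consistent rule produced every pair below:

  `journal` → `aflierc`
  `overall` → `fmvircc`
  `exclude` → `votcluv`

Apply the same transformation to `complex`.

tfdgcvo

Compare letters: j→a is +17, o→f is +17, u→l is +17 — a constant shift. Each letter is shifted forward by 17 in the alphabet (a Caesar shift of +17).
For complex: c+17=t, o+17=f, m+17=d, p+17=g, l+17=c, e+17=v, x+17=o.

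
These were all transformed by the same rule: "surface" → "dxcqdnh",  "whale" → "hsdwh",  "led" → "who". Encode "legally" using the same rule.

The shift depends on letter class: consonant s→d is +11, but vowel u→x is +3. The rule splits by letter class: vowels +3, consonants +11.
For legally: l(cons)+11=w, e(vowel)+3=h, g(cons)+11=r, a(vowel)+3=d, l(cons)+11=w, l(cons)+11=w, y(cons)+11=j.

whrdwwj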